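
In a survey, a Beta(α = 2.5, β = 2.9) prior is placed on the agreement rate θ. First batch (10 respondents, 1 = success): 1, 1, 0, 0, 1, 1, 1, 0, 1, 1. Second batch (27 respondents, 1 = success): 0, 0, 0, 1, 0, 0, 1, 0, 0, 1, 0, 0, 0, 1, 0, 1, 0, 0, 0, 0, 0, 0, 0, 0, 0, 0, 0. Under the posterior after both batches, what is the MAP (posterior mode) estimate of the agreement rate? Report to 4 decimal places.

0.3342

The Beta prior is conjugate to a Binomial/Bernoulli likelihood; the update adds successes to α and failures to β.
After batch 1: Beta(2.5+7, 2.9+3) = Beta(9.5, 5.9).
After batch 2: Beta(9.5+5, 5.9+22) = Beta(14.5, 27.9).
Mode of Beta(a,b) for a,b>1 is (a−1)/(a+b−2) = 13.5/40.4 = 0.3342.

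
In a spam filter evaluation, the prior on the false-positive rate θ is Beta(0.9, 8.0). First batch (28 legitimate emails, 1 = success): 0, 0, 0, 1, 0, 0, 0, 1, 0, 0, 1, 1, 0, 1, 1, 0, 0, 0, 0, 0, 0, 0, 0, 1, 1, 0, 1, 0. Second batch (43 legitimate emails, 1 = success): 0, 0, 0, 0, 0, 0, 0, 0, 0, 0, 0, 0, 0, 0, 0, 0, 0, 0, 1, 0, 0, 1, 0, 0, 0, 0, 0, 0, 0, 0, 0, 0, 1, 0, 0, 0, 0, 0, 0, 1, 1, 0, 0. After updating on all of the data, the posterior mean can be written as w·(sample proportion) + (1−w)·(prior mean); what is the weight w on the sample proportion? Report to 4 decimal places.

0.8886

The Beta prior is conjugate to a Binomial/Bernoulli likelihood; the update adds successes to α and failures to β.
Total number of legitimate emails: n = 28 + 43 = 71.
Posterior mean = (α₀+k)/(α₀+β₀+n) = [n/(α₀+β₀+n)]·(k/n) + [(α₀+β₀)/(α₀+β₀+n)]·α₀/(α₀+β₀), so only n and the prior enter the weight.
The weight on the data is w = n/(α₀+β₀+n) = 71/(0.9+8.0+71) = 71/79.9 = 0.8886.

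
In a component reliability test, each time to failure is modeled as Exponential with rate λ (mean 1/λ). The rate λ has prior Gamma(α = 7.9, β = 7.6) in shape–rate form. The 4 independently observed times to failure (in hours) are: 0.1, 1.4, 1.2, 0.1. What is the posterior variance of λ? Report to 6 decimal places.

0.110022

With a Gamma(shape α, rate β) prior on the exponential rate λ, the posterior after n observations with total T = Σxᵢ is Gamma(α+n, β+T).
Sum of observations T = 2.8 hours; n = 4.
Posterior: Gamma(7.9+4, 7.6+2.8) = Gamma(11.9, 10.4).
Var = α/β² = 0.110022.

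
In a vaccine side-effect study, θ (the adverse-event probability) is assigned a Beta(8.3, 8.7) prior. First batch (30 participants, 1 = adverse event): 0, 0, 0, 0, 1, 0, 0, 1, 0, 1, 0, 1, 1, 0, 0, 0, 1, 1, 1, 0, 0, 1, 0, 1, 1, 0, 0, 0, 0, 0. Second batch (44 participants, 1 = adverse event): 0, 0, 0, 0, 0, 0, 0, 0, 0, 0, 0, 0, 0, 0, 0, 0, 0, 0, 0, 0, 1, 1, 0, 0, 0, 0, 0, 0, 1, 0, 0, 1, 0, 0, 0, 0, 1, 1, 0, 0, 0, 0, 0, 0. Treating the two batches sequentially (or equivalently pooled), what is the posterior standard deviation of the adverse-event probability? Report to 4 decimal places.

The Beta prior is conjugate to a Binomial/Bernoulli likelihood; the update adds successes to α and failures to β.
After batch 1: Beta(8.3+11, 8.7+19) = Beta(19.3, 27.7).
After batch 2: Beta(19.3+6, 27.7+38) = Beta(25.3, 65.7).
Var = αβ/((α+β)²(α+β+1)) = 25.3·65.7/(91.0²·92.0) = 0.00218180; SD = √0.00218180 = 0.0467.

0.0467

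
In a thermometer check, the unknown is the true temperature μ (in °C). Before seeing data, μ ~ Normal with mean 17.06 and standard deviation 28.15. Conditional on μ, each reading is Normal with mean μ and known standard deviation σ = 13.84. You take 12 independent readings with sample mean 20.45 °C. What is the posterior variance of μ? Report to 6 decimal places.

For Normal data with known variance σ², a Normal(μ₀, σ₀²) prior on μ is conjugate. Posterior precision = 1/σ₀² + n/σ²; posterior mean is the precision-weighted average of μ₀ and x̄.
σ₀² = 28.15² = 792.4225, σ² = 13.84² = 191.5456; σ² + n·σ₀² = 191.5456 + 12·792.4225 = 9700.6156.
Posterior precision = 1/σ₀² + n/σ² = 1/792.4225 + 12/191.5456 = (σ² + n·σ₀²)/(σ₀²σ²) = 9700.6156/(792.4225·191.5456); posterior variance σₙ² = σ₀²σ²/(σ² + n·σ₀²) = 792.4225·191.5456/9700.6156 = 15.646950.

15.646950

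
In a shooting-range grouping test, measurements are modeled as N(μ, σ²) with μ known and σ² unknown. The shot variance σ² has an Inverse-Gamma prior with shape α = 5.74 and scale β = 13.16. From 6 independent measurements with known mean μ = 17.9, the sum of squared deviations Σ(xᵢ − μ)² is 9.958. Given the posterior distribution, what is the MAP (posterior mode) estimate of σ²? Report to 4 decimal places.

With known mean μ and an Inverse-Gamma(α, β) prior on σ², the Normal likelihood is conjugate: posterior is Inv-Gamma(α + n/2, β + Σ(xᵢ−μ)²/2).
Posterior: Inv-Gamma(5.74 + 6/2, 13.16 + 9.958/2) = Inv-Gamma(8.74, 18.1390).
Mode = β/(α+1) = 18.1390/9.74 = 1.8623.

1.8623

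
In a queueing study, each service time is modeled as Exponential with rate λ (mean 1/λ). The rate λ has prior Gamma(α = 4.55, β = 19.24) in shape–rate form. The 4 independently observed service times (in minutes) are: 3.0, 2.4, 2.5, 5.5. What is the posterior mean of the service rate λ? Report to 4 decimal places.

0.2619

With a Gamma(shape α, rate β) prior on the exponential rate λ, the posterior after n observations with total T = Σxᵢ is Gamma(α+n, β+T).
Sum of observations T = 13.4 minutes; n = 4.
Posterior: Gamma(4.55+4, 19.24+13.4) = Gamma(8.55, 32.64).
Posterior mean of λ = α/β = 8.55/32.64 = 0.2619.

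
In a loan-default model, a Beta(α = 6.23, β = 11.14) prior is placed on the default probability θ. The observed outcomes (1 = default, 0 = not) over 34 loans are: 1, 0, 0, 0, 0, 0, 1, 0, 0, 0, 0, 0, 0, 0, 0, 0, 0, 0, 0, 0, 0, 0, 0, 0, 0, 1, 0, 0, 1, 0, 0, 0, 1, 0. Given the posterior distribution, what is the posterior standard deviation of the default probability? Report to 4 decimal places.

0.0571

The Beta prior is conjugate to a Binomial/Bernoulli likelihood; the update adds successes to α and failures to β.
Posterior: Beta(α+k, β+n−k) = Beta(6.23+5, 11.14+29) = Beta(11.23, 40.14).
Var = αβ/((α+β)²(α+β+1)) = 11.23·40.14/(51.37²·52.37) = 0.00326179; SD = √0.00326179 = 0.0571.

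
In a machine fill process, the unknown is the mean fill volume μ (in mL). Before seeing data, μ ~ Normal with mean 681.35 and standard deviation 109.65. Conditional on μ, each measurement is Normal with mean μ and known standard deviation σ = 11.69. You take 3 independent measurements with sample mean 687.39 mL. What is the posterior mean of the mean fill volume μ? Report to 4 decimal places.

687.3672

For Normal data with known variance σ², a Normal(μ₀, σ₀²) prior on μ is conjugate. Posterior precision = 1/σ₀² + n/σ²; posterior mean is the precision-weighted average of μ₀ and x̄.
n·x̄ = 3·687.39 = 2062.17.
σ₀² = 109.65² = 12023.1225, σ² = 11.69² = 136.6561; σ² + n·σ₀² = 136.6561 + 3·12023.1225 = 36206.0236.
Posterior mean = (μ₀/σ₀² + n·x̄/σ²)/(1/σ₀² + n/σ²) = (σ²·μ₀ + σ₀²·n·x̄)/(σ² + n·σ₀²) = (136.6561·681.35 + 12023.1225·2062.17)/36206.0236 = 24886833.15956/36206.0236 = 687.3672.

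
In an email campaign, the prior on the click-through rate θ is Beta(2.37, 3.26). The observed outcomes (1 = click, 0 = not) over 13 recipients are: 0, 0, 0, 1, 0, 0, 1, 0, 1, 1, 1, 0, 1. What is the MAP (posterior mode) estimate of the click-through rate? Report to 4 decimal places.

The Beta prior is conjugate to a Binomial/Bernoulli likelihood; the update adds successes to α and failures to β.
Posterior: Beta(α+k, β+n−k) = Beta(2.37+6, 3.26+7) = Beta(8.37, 10.26).
Mode of Beta(a,b) for a,b>1 is (a−1)/(a+b−2) = 7.37/16.63 = 0.4432.

0.4432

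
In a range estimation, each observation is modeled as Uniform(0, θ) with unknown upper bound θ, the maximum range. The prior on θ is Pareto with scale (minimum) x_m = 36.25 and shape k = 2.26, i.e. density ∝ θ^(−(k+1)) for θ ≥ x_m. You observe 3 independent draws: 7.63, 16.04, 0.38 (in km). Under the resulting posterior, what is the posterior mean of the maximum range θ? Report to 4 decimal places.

44.7594

A Pareto(scale x_m, shape k) prior on the upper bound θ of Uniform(0, θ) is conjugate: posterior is Pareto(max(x_m, max xᵢ), k + n).
Sample maximum = 16.04; prior scale x_m = 36.25 → posterior scale = max = 36.25.
Posterior shape = 2.26 + 3 = 5.26.
E[θ|data] = k·x_m/(k−1) = 5.26·36.25/4.26 = 44.7594.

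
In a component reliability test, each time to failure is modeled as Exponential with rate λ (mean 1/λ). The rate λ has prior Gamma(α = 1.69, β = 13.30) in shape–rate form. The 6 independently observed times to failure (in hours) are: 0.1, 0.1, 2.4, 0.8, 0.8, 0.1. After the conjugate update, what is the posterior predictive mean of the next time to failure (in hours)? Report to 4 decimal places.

With a Gamma(shape α, rate β) prior on the exponential rate λ, the posterior after n observations with total T = Σxᵢ is Gamma(α+n, β+T).
Sum of observations T = 4.3 hours; n = 6.
Posterior: Gamma(1.69+6, 13.30+4.3) = Gamma(7.69, 17.60).
The predictive distribution for the next observation is Lomax; its mean is β/(α−1) = 17.60/6.69 = 2.6308.

2.6308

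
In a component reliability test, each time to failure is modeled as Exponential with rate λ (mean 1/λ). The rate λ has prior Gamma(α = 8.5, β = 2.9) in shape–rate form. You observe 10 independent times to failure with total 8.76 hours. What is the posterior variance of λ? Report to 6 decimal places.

0.136074

With a Gamma(shape α, rate β) prior on the exponential rate λ, the posterior after n observations with total T = Σxᵢ is Gamma(α+n, β+T).
Posterior: Gamma(8.5+10, 2.9+8.76) = Gamma(18.5, 11.66).
Var = α/β² = 0.136074.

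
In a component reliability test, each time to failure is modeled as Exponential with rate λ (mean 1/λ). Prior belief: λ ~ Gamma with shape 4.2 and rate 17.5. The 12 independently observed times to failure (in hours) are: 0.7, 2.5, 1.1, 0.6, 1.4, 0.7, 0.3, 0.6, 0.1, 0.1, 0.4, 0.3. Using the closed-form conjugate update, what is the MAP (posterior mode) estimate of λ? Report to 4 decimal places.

With a Gamma(shape α, rate β) prior on the exponential rate λ, the posterior after n observations with total T = Σxᵢ is Gamma(α+n, β+T).
Sum of observations T = 8.8 hours; n = 12.
Posterior: Gamma(4.2+12, 17.5+8.8) = Gamma(16.2, 26.3).
Mode = (α−1)/β = 0.5779.

0.5779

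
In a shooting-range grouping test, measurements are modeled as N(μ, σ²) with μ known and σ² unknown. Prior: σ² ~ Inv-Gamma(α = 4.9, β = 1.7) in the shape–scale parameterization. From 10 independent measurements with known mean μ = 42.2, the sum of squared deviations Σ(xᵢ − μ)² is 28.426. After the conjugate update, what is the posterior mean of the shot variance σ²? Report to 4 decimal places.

1.7880

With known mean μ and an Inverse-Gamma(α, β) prior on σ², the Normal likelihood is conjugate: posterior is Inv-Gamma(α + n/2, β + Σ(xᵢ−μ)²/2).
Posterior: Inv-Gamma(4.9 + 10/2, 1.7 + 28.426/2) = Inv-Gamma(9.90, 15.9130).
E[σ²|data] = β/(α−1) = 15.9130/8.90 = 1.7880.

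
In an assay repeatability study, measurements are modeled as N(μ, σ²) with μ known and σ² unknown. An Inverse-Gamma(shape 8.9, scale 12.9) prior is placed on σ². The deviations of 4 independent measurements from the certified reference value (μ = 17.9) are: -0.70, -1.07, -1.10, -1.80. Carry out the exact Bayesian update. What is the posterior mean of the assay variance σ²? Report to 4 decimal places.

With known mean μ and an Inverse-Gamma(α, β) prior on σ², the Normal likelihood is conjugate: posterior is Inv-Gamma(α + n/2, β + Σ(xᵢ−μ)²/2).
Σ(xᵢ−μ)² = (-0.70)² + (-1.07)² + (-1.10)² + (-1.80)² = 6.0849.
Posterior: Inv-Gamma(8.9 + 4/2, 12.9 + 6.0849/2) = Inv-Gamma(10.90, 15.94245).
E[σ²|data] = β/(α−1) = 15.94245/9.90 = 1.6103.

1.6103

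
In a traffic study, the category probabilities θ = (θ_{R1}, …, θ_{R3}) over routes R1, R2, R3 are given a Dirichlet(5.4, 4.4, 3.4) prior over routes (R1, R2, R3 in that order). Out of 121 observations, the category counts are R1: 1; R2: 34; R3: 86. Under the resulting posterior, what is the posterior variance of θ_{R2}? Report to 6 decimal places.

The Dirichlet prior is conjugate to the Multinomial likelihood: each posterior αⱼ = prior αⱼ + observed count nⱼ.
Posterior concentration: (6.4, 38.4, 89.4), total = 134.2.
Var[θ_j] = α_j(Σα−α_j)/((Σα)²(Σα+1)) = 38.4·95.8/(134.2²·135.2) = 0.001511.

0.001511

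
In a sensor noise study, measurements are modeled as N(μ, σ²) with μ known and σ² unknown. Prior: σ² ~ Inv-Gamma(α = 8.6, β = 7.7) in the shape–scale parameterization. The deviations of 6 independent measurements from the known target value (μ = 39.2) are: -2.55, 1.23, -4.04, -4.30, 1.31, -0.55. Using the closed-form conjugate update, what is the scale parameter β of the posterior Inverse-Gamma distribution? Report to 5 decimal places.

With known mean μ and an Inverse-Gamma(α, β) prior on σ², the Normal likelihood is conjugate: posterior is Inv-Gamma(α + n/2, β + Σ(xᵢ−μ)²/2).
Σ(xᵢ−μ)² = (-2.55)² + (1.23)² + (-4.04)² + (-4.30)² + (1.31)² + (-0.55)² = 44.8456.
Posterior: Inv-Gamma(8.6 + 6/2, 7.7 + 44.8456/2) = Inv-Gamma(11.60, 30.12280).
Posterior β = 30.12280.

30.12280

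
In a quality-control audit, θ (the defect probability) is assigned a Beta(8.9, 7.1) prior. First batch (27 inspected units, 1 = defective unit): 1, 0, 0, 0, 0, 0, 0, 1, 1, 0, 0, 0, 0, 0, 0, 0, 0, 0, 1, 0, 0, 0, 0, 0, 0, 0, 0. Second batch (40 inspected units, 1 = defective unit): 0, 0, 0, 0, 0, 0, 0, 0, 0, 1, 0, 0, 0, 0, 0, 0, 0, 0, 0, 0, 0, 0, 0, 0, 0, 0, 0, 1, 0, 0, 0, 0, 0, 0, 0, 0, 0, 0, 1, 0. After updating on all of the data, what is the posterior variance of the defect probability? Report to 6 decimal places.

0.001844

The Beta prior is conjugate to a Binomial/Bernoulli likelihood; the update adds successes to α and failures to β.
After batch 1: Beta(8.9+4, 7.1+23) = Beta(12.9, 30.1).
After batch 2: Beta(12.9+3, 30.1+37) = Beta(15.9, 67.1).
Var = αβ/((α+β)²(α+β+1)) = 15.9·67.1/(83.0²·84.0) = 0.001844.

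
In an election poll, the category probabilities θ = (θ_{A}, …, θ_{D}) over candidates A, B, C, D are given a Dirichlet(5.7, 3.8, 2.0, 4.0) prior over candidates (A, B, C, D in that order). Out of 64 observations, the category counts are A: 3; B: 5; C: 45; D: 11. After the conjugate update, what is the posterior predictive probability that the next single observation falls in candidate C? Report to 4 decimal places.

0.5912

The Dirichlet prior is conjugate to the Multinomial likelihood: each posterior αⱼ = prior αⱼ + observed count nⱼ.
Posterior concentration: (8.7, 8.8, 47.0, 15.0), total = 79.5.
P(next = C | data) = α_{C}/Σα = 0.5912.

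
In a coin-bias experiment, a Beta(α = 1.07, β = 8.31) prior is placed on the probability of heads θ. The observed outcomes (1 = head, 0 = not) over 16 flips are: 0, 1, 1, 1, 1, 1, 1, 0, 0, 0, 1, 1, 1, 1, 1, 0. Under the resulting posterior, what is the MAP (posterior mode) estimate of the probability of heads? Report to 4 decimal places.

The Beta prior is conjugate to a Binomial/Bernoulli likelihood; the update adds successes to α and failures to β.
Posterior: Beta(α+k, β+n−k) = Beta(1.07+11, 8.31+5) = Beta(12.07, 13.31).
Mode of Beta(a,b) for a,b>1 is (a−1)/(a+b−2) = 11.07/23.38 = 0.4735.

0.4735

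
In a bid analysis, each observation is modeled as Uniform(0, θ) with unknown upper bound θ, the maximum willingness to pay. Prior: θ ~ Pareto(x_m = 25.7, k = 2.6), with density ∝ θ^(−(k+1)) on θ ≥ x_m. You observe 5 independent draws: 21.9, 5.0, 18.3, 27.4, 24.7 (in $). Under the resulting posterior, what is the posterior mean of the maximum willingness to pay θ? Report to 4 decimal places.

31.5515

A Pareto(scale x_m, shape k) prior on the upper bound θ of Uniform(0, θ) is conjugate: posterior is Pareto(max(x_m, max xᵢ), k + n).
Sample maximum = 27.4; prior scale x_m = 25.7 → posterior scale = max = 27.4.
Posterior shape = 2.6 + 5 = 7.6.
E[θ|data] = k·x_m/(k−1) = 7.6·27.4/6.6 = 31.5515.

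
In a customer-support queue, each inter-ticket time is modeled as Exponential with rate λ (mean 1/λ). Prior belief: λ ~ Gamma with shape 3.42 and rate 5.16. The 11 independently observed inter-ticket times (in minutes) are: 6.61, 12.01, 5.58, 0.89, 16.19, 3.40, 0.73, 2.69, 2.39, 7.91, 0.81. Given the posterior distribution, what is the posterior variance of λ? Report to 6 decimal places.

With a Gamma(shape α, rate β) prior on the exponential rate λ, the posterior after n observations with total T = Σxᵢ is Gamma(α+n, β+T).
Sum of observations T = 59.21 minutes; n = 11.
Posterior: Gamma(3.42+11, 5.16+59.21) = Gamma(14.42, 64.37).
Var = α/β² = 0.003480.

0.003480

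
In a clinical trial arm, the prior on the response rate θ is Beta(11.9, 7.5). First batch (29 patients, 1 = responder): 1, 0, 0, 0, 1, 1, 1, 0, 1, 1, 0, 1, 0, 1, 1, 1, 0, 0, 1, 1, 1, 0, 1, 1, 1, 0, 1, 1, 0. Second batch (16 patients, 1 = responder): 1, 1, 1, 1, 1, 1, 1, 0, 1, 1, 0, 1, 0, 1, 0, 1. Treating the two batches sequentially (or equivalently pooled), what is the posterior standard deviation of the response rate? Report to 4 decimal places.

0.0590

The Beta prior is conjugate to a Binomial/Bernoulli likelihood; the update adds successes to α and failures to β.
After batch 1: Beta(11.9+18, 7.5+11) = Beta(29.9, 18.5).
After batch 2: Beta(29.9+12, 18.5+4) = Beta(41.9, 22.5).
Var = αβ/((α+β)²(α+β+1)) = 41.9·22.5/(64.4²·65.4) = 0.00347574; SD = √0.00347574 = 0.0590.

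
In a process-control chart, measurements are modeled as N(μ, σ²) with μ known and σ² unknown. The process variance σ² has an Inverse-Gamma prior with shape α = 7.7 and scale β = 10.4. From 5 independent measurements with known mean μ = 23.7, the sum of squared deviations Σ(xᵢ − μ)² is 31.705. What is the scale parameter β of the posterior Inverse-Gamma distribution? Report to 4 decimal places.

26.2525

With known mean μ and an Inverse-Gamma(α, β) prior on σ², the Normal likelihood is conjugate: posterior is Inv-Gamma(α + n/2, β + Σ(xᵢ−μ)²/2).
Posterior: Inv-Gamma(7.7 + 5/2, 10.4 + 31.705/2) = Inv-Gamma(10.20, 26.2525).
Posterior β = 26.2525.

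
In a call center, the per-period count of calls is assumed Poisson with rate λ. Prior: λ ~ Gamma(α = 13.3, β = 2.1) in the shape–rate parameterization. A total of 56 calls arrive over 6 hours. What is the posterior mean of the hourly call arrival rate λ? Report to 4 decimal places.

With a Gamma(shape α, rate β) prior, the Poisson likelihood is conjugate: the posterior is Gamma(α + ΣXᵢ, β + n).
Posterior: Gamma(α+S, β+n) = Gamma(13.3+56, 2.1+6) = Gamma(69.3, 8.1).
Posterior mean = α/β = 69.3/8.1 = 8.5556.

8.5556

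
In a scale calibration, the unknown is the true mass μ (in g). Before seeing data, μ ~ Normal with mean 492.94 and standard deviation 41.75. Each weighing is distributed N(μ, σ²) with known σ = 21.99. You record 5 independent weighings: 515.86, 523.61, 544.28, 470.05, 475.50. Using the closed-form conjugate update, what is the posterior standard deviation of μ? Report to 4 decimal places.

9.5723

For Normal data with known variance σ², a Normal(μ₀, σ₀²) prior on μ is conjugate. Posterior precision = 1/σ₀² + n/σ²; posterior mean is the precision-weighted average of μ₀ and x̄.
σ₀² = 41.75² = 1743.0625, σ² = 21.99² = 483.5601; σ² + n·σ₀² = 483.5601 + 5·1743.0625 = 9198.8726.
Posterior precision = 1/σ₀² + n/σ² = 1/1743.0625 + 5/483.5601 = (σ² + n·σ₀²)/(σ₀²σ²) = 9198.8726/(1743.0625·483.5601); posterior variance σₙ² = σ₀²σ²/(σ² + n·σ₀²) = 1743.0625·483.5601/9198.8726 = 91.628128.
Posterior SD = √σₙ² = √(1743.0625·483.5601/9198.8726) = 9.5723.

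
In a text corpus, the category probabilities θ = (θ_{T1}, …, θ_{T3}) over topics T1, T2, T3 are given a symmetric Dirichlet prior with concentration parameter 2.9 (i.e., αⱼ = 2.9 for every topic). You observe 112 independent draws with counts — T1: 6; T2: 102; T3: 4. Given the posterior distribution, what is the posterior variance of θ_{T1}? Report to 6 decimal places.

The Dirichlet prior is conjugate to the Multinomial likelihood: each posterior αⱼ = prior αⱼ + observed count nⱼ.
Posterior concentration: (8.9, 104.9, 6.9), total = 120.7.
Var[θ_j] = α_j(Σα−α_j)/((Σα)²(Σα+1)) = 8.9·111.8/(120.7²·121.7) = 0.000561.

0.000561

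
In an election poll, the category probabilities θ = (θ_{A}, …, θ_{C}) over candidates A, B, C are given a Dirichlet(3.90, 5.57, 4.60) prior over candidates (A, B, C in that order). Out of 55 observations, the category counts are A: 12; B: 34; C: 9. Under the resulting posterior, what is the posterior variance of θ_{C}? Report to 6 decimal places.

0.002257

The Dirichlet prior is conjugate to the Multinomial likelihood: each posterior αⱼ = prior αⱼ + observed count nⱼ.
Posterior concentration: (15.90, 39.57, 13.60), total = 69.07.
Var[θ_j] = α_j(Σα−α_j)/((Σα)²(Σα+1)) = 13.60·55.47/(69.07²·70.07) = 0.002257.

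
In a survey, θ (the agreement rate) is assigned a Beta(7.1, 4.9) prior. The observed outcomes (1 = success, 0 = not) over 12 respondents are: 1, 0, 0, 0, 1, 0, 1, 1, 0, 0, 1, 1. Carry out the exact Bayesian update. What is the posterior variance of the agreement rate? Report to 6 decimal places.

The Beta prior is conjugate to a Binomial/Bernoulli likelihood; the update adds successes to α and failures to β.
Posterior: Beta(α+k, β+n−k) = Beta(7.1+6, 4.9+6) = Beta(13.1, 10.9).
Var = αβ/((α+β)²(α+β+1)) = 13.1·10.9/(24.0²·25.0) = 0.009916.

0.009916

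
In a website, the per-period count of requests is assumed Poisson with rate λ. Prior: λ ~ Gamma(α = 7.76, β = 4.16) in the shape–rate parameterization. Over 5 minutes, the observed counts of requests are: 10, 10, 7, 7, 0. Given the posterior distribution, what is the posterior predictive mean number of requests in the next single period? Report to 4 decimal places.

With a Gamma(shape α, rate β) prior, the Poisson likelihood is conjugate: the posterior is Gamma(α + ΣXᵢ, β + n).
Sum of counts S = 34 over n = 5 minutes.
Posterior: Gamma(α+S, β+n) = Gamma(7.76+34, 4.16+5) = Gamma(41.76, 9.16).
The predictive distribution for one future period is NegBinom with mean α/β = 4.5590.

4.5590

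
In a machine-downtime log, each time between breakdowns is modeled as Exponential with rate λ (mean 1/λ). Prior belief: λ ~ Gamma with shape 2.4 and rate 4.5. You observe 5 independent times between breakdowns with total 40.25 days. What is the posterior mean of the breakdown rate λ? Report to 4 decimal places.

0.1654

With a Gamma(shape α, rate β) prior on the exponential rate λ, the posterior after n observations with total T = Σxᵢ is Gamma(α+n, β+T).
Posterior: Gamma(2.4+5, 4.5+40.25) = Gamma(7.4, 44.75).
Posterior mean of λ = α/β = 7.4/44.75 = 0.1654.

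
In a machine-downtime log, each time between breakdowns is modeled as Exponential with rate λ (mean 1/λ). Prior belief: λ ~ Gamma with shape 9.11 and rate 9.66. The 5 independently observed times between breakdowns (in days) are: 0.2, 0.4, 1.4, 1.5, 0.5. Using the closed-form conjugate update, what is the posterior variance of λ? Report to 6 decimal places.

0.075618

With a Gamma(shape α, rate β) prior on the exponential rate λ, the posterior after n observations with total T = Σxᵢ is Gamma(α+n, β+T).
Sum of observations T = 4.0 days; n = 5.
Posterior: Gamma(9.11+5, 9.66+4.0) = Gamma(14.11, 13.66).
Var = α/β² = 0.075618.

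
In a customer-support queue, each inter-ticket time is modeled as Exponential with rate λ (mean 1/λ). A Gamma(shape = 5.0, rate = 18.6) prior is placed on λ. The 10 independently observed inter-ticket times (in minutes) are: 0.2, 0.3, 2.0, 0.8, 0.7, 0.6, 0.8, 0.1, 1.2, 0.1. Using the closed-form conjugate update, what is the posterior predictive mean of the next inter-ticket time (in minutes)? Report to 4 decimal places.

With a Gamma(shape α, rate β) prior on the exponential rate λ, the posterior after n observations with total T = Σxᵢ is Gamma(α+n, β+T).
Sum of observations T = 6.8 minutes; n = 10.
Posterior: Gamma(5.0+10, 18.6+6.8) = Gamma(15.0, 25.4).
The predictive distribution for the next observation is Lomax; its mean is β/(α−1) = 25.4/14.0 = 1.8143.

1.8143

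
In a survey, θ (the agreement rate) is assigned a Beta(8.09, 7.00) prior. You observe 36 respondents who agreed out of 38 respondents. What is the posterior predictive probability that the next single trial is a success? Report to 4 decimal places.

0.8305

The Beta prior is conjugate to a Binomial/Bernoulli likelihood; the update adds successes to α and failures to β.
Posterior: Beta(α+k, β+n−k) = Beta(8.09+36, 7.00+2) = Beta(44.09, 9.00).
For a single future Bernoulli trial, P(success | data) = α/(α+β) = 0.8305.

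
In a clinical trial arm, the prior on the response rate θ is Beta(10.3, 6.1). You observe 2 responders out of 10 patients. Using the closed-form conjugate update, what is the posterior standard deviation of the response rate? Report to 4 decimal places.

0.0953

The Beta prior is conjugate to a Binomial/Bernoulli likelihood; the update adds successes to α and failures to β.
Posterior: Beta(α+k, β+n−k) = Beta(10.3+2, 6.1+8) = Beta(12.3, 14.1).
Var = αβ/((α+β)²(α+β+1)) = 12.3·14.1/(26.4²·27.4) = 0.00908167; SD = √0.00908167 = 0.0953.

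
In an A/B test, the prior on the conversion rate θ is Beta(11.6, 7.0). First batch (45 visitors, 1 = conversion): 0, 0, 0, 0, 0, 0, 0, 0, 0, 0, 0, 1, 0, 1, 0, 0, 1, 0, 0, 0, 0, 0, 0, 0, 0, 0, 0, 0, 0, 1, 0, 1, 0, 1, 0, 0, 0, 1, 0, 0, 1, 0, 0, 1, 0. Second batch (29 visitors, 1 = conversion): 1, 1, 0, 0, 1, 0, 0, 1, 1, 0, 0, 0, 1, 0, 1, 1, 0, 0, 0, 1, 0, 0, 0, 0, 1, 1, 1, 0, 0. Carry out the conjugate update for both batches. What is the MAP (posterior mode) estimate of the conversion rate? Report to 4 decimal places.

The Beta prior is conjugate to a Binomial/Bernoulli likelihood; the update adds successes to α and failures to β.
After batch 1: Beta(11.6+9, 7.0+36) = Beta(20.6, 43.0).
After batch 2: Beta(20.6+12, 43.0+17) = Beta(32.6, 60.0).
Mode of Beta(a,b) for a,b>1 is (a−1)/(a+b−2) = 31.6/90.6 = 0.3488.

0.3488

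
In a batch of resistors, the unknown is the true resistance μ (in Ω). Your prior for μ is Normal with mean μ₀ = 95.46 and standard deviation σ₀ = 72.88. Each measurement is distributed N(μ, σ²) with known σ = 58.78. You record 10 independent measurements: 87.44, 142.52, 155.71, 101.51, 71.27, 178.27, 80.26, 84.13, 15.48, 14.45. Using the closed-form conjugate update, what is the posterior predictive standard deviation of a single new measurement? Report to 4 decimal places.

61.4776

For Normal data with known variance σ², a Normal(μ₀, σ₀²) prior on μ is conjugate. Posterior precision = 1/σ₀² + n/σ²; posterior mean is the precision-weighted average of μ₀ and x̄.
σ₀² = 72.88² = 5311.4944, σ² = 58.78² = 3455.0884; σ² + n·σ₀² = 3455.0884 + 10·5311.4944 = 56570.0324.
Posterior precision = 1/σ₀² + n/σ² = 1/5311.4944 + 10/3455.0884 = (σ² + n·σ₀²)/(σ₀²σ²) = 56570.0324/(5311.4944·3455.0884); posterior variance σₙ² = σ₀²σ²/(σ² + n·σ₀²) = 5311.4944·3455.0884/56570.0324 = 324.406438.
Predictive variance for one new observation = σₙ² + σ² = 5311.4944·3455.0884/56570.0324 + 3455.0884 = σ²·(σ₀² + 56570.0324)/56570.0324 = 3455.0884·61881.5268/56570.0324 = 3779.494838; SD = √(3455.0884·61881.5268/56570.0324) = 61.4776.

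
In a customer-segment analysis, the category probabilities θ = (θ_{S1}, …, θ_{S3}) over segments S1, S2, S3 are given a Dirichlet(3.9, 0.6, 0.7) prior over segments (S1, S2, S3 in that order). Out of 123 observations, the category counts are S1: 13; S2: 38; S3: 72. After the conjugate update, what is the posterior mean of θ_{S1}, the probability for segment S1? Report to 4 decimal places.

The Dirichlet prior is conjugate to the Multinomial likelihood: each posterior αⱼ = prior αⱼ + observed count nⱼ.
Posterior concentration: (16.9, 38.6, 72.7), total = 128.2.
E[θ_{S1}|data] = α_{S1}/Σα = 16.9/128.2 = 0.1318.

0.1318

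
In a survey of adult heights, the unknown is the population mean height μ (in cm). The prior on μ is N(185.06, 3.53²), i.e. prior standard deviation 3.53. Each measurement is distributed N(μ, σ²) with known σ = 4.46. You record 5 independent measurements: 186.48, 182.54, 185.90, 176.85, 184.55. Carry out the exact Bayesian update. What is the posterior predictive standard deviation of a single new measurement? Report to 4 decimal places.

4.7861

For Normal data with known variance σ², a Normal(μ₀, σ₀²) prior on μ is conjugate. Posterior precision = 1/σ₀² + n/σ²; posterior mean is the precision-weighted average of μ₀ and x̄.
σ₀² = 3.53² = 12.4609, σ² = 4.46² = 19.8916; σ² + n·σ₀² = 19.8916 + 5·12.4609 = 82.1961.
Posterior precision = 1/σ₀² + n/σ² = 1/12.4609 + 5/19.8916 = (σ² + n·σ₀²)/(σ₀²σ²) = 82.1961/(12.4609·19.8916); posterior variance σₙ² = σ₀²σ²/(σ² + n·σ₀²) = 12.4609·19.8916/82.1961 = 3.015560.
Predictive variance for one new observation = σₙ² + σ² = 12.4609·19.8916/82.1961 + 19.8916 = σ²·(σ₀² + 82.1961)/82.1961 = 19.8916·94.657/82.1961 = 22.907160; SD = √(19.8916·94.657/82.1961) = 4.7861.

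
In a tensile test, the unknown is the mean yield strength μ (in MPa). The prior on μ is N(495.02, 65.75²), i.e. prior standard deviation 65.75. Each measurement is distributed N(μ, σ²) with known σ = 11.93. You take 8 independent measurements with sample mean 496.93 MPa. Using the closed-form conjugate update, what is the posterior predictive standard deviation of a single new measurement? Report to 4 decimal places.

12.6508

For Normal data with known variance σ², a Normal(μ₀, σ₀²) prior on μ is conjugate. Posterior precision = 1/σ₀² + n/σ²; posterior mean is the precision-weighted average of μ₀ and x̄.
σ₀² = 65.75² = 4323.0625, σ² = 11.93² = 142.3249; σ² + n·σ₀² = 142.3249 + 8·4323.0625 = 34726.8249.
Posterior precision = 1/σ₀² + n/σ² = 1/4323.0625 + 8/142.3249 = (σ² + n·σ₀²)/(σ₀²σ²) = 34726.8249/(4323.0625·142.3249); posterior variance σₙ² = σ₀²σ²/(σ² + n·σ₀²) = 4323.0625·142.3249/34726.8249 = 17.717699.
Predictive variance for one new observation = σₙ² + σ² = 4323.0625·142.3249/34726.8249 + 142.3249 = σ²·(σ₀² + 34726.8249)/34726.8249 = 142.3249·39049.8874/34726.8249 = 160.042599; SD = √(142.3249·39049.8874/34726.8249) = 12.6508.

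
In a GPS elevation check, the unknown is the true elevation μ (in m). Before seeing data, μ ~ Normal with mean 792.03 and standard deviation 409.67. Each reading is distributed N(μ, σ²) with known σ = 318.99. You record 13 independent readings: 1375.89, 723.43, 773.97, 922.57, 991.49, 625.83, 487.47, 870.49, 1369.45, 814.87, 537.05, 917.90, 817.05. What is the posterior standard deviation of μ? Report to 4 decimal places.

For Normal data with known variance σ², a Normal(μ₀, σ₀²) prior on μ is conjugate. Posterior precision = 1/σ₀² + n/σ²; posterior mean is the precision-weighted average of μ₀ and x̄.
σ₀² = 409.67² = 167829.5089, σ² = 318.99² = 101754.6201; σ² + n·σ₀² = 101754.6201 + 13·167829.5089 = 2283538.2358.
Posterior precision = 1/σ₀² + n/σ² = 1/167829.5089 + 13/101754.6201 = (σ² + n·σ₀²)/(σ₀²σ²) = 2283538.2358/(167829.5089·101754.6201); posterior variance σₙ² = σ₀²σ²/(σ² + n·σ₀²) = 167829.5089·101754.6201/2283538.2358 = 7478.494405.
Posterior SD = √σₙ² = √(167829.5089·101754.6201/2283538.2358) = 86.4783.

86.4783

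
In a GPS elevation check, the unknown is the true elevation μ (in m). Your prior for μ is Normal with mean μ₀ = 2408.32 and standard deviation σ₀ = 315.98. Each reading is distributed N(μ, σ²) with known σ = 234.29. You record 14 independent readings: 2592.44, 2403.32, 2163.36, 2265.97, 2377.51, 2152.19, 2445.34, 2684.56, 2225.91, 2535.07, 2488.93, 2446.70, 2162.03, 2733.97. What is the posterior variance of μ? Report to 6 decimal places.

3772.689832

For Normal data with known variance σ², a Normal(μ₀, σ₀²) prior on μ is conjugate. Posterior precision = 1/σ₀² + n/σ²; posterior mean is the precision-weighted average of μ₀ and x̄.
σ₀² = 315.98² = 99843.3604, σ² = 234.29² = 54891.8041; σ² + n·σ₀² = 54891.8041 + 14·99843.3604 = 1452698.8497.
Posterior precision = 1/σ₀² + n/σ² = 1/99843.3604 + 14/54891.8041 = (σ² + n·σ₀²)/(σ₀²σ²) = 1452698.8497/(99843.3604·54891.8041); posterior variance σₙ² = σ₀²σ²/(σ² + n·σ₀²) = 99843.3604·54891.8041/1452698.8497 = 3772.689832.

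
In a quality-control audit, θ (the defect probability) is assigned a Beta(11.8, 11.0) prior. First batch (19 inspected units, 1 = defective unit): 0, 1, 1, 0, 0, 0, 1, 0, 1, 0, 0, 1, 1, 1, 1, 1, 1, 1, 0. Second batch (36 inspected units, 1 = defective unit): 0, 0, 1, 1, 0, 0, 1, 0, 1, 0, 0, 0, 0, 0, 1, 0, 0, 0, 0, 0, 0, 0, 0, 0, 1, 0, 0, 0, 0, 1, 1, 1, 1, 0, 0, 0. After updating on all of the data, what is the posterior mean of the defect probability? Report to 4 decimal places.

0.4216

The Beta prior is conjugate to a Binomial/Bernoulli likelihood; the update adds successes to α and failures to β.
After batch 1: Beta(11.8+11, 11.0+8) = Beta(22.8, 19.0).
After batch 2: Beta(22.8+10, 19.0+26) = Beta(32.8, 45.0).
Posterior mean = α/(α+β) = 32.8/77.8 = 0.4216.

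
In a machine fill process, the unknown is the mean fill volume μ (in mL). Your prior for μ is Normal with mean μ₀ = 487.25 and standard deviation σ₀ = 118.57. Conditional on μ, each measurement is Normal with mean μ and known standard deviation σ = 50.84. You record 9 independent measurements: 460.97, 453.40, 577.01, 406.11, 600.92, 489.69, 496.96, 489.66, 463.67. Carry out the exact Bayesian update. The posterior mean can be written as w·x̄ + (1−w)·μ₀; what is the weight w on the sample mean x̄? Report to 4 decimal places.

For Normal data with known variance σ², a Normal(μ₀, σ₀²) prior on μ is conjugate. Posterior precision = 1/σ₀² + n/σ²; posterior mean is the precision-weighted average of μ₀ and x̄.
σ₀² = 118.57² = 14058.8449, σ² = 50.84² = 2584.7056. Prior precision 1/σ₀² = 1/14058.8449; data precision n/σ² = 9/2584.7056.
w = (n/σ²)/(1/σ₀² + n/σ²) = n·σ₀²/(σ² + n·σ₀²) = 9·14058.8449/(2584.7056 + 9·14058.8449) = 126529.6041/129114.3097 = 0.9800.

0.9800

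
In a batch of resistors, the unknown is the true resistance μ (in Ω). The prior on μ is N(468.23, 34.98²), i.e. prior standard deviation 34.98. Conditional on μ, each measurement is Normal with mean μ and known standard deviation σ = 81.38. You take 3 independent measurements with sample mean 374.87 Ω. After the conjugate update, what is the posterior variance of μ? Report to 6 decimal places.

787.248200

For Normal data with known variance σ², a Normal(μ₀, σ₀²) prior on μ is conjugate. Posterior precision = 1/σ₀² + n/σ²; posterior mean is the precision-weighted average of μ₀ and x̄.
σ₀² = 34.98² = 1223.6004, σ² = 81.38² = 6622.7044; σ² + n·σ₀² = 6622.7044 + 3·1223.6004 = 10293.5056.
Posterior precision = 1/σ₀² + n/σ² = 1/1223.6004 + 3/6622.7044 = (σ² + n·σ₀²)/(σ₀²σ²) = 10293.5056/(1223.6004·6622.7044); posterior variance σₙ² = σ₀²σ²/(σ² + n·σ₀²) = 1223.6004·6622.7044/10293.5056 = 787.248200.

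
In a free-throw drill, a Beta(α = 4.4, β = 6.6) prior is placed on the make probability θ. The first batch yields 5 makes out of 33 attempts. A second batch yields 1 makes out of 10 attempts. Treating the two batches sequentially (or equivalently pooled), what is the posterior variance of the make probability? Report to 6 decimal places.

The Beta prior is conjugate to a Binomial/Bernoulli likelihood; the update adds successes to α and failures to β.
After batch 1: Beta(4.4+5, 6.6+28) = Beta(9.4, 34.6).
After batch 2: Beta(9.4+1, 34.6+9) = Beta(10.4, 43.6).
Var = αβ/((α+β)²(α+β+1)) = 10.4·43.6/(54.0²·55.0) = 0.002827.

0.002827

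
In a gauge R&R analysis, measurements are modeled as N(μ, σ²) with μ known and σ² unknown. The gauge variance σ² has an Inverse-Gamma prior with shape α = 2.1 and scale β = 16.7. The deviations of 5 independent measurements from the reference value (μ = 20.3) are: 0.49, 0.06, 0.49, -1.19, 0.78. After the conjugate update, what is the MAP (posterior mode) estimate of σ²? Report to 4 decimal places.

With known mean μ and an Inverse-Gamma(α, β) prior on σ², the Normal likelihood is conjugate: posterior is Inv-Gamma(α + n/2, β + Σ(xᵢ−μ)²/2).
Σ(xᵢ−μ)² = (0.49)² + (0.06)² + (0.49)² + (-1.19)² + (0.78)² = 2.5083.
Posterior: Inv-Gamma(2.1 + 5/2, 16.7 + 2.5083/2) = Inv-Gamma(4.60, 17.95415).
Mode = β/(α+1) = 17.95415/5.60 = 3.2061.

3.2061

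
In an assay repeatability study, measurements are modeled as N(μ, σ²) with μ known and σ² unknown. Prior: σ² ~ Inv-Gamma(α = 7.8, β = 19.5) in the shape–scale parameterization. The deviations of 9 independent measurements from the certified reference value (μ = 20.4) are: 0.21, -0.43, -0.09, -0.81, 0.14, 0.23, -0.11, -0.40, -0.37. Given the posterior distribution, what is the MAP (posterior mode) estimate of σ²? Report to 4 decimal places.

1.5141

With known mean μ and an Inverse-Gamma(α, β) prior on σ², the Normal likelihood is conjugate: posterior is Inv-Gamma(α + n/2, β + Σ(xᵢ−μ)²/2).
Σ(xᵢ−μ)² = (0.21)² + (-0.43)² + (-0.09)² + (-0.81)² + (0.14)² + (0.23)² + (-0.11)² + (-0.40)² + (-0.37)² = 1.2747.
Posterior: Inv-Gamma(7.8 + 9/2, 19.5 + 1.2747/2) = Inv-Gamma(12.30, 20.13735).
Mode = β/(α+1) = 20.13735/13.30 = 1.5141.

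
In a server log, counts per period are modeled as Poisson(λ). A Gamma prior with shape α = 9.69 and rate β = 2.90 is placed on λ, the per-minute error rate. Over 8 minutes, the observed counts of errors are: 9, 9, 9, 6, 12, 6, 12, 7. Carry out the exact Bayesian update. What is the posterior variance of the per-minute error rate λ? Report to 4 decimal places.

With a Gamma(shape α, rate β) prior, the Poisson likelihood is conjugate: the posterior is Gamma(α + ΣXᵢ, β + n).
Sum of counts S = 70 over n = 8 minutes.
Posterior: Gamma(α+S, β+n) = Gamma(9.69+70, 2.90+8) = Gamma(79.69, 10.90).
Var = α/β² = 79.69/10.90² = 0.6707.

0.6707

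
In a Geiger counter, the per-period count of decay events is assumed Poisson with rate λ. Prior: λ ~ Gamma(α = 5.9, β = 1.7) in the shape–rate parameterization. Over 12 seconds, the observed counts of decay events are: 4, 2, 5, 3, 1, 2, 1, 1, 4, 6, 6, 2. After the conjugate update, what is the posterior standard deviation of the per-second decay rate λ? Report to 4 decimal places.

With a Gamma(shape α, rate β) prior, the Poisson likelihood is conjugate: the posterior is Gamma(α + ΣXᵢ, β + n).
Sum of counts S = 37 over n = 12 seconds.
Posterior: Gamma(α+S, β+n) = Gamma(5.9+37, 1.7+12) = Gamma(42.9, 13.7).
SD = √α/β = √42.9/13.7 = 0.4781.

0.4781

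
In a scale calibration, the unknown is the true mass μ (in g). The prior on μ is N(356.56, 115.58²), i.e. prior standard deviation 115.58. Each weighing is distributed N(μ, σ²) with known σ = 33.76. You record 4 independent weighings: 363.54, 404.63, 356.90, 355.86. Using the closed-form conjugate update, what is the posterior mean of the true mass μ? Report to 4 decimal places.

For Normal data with known variance σ², a Normal(μ₀, σ₀²) prior on μ is conjugate. Posterior precision = 1/σ₀² + n/σ²; posterior mean is the precision-weighted average of μ₀ and x̄.
Σxᵢ = 363.54 + 404.63 + 356.90 + 355.86 = 1480.93, so n·x̄ = 1480.93.
σ₀² = 115.58² = 13358.7364, σ² = 33.76² = 1139.7376; σ² + n·σ₀² = 1139.7376 + 4·13358.7364 = 54574.6832.
Posterior mean = (μ₀/σ₀² + n·x̄/σ²)/(1/σ₀² + n/σ²) = (σ²·μ₀ + σ₀²·n·x̄)/(σ² + n·σ₀²) = (1139.7376·356.56 + 13358.7364·1480.93)/54574.6832 = 20189738.335508/54574.6832 = 369.9470.

369.9470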